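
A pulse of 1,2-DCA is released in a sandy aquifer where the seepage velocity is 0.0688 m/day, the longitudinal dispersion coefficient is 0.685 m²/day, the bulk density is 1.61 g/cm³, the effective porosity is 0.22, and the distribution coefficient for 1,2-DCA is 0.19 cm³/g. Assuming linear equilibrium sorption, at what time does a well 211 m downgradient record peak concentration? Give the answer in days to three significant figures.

Retardation factor R = 1 + ρ_b·K_d/n = 1 + 1.61 × 0.19/0.22 = 2.390.
Sorption retards both mechanisms: v_R = v/R = 0.02879 m/day, D_R = D/R = 0.2866 m²/day.
Peak time from v_R²t² + 2D_R t − x² = 0: t = (√(D_R² + v_R²x²) − D_R)/v_R².
√(D_R² + v_R²x²) = √(0.2866² + 0.02879² × 211²) = 6.081; v_R² = 0.0008289.
t = (6.081 − 0.2866)/0.0008289 = 6990 days.

6990 days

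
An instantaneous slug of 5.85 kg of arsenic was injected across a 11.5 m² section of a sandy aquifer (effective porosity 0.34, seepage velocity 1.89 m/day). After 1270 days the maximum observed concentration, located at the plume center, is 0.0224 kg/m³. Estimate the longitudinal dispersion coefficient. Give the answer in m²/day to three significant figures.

At the plume center C_max = M/(n_e·A·√(4πDt)), so D = M²/(4πt·(n_e·A·C_max)²).
n_e·A·C_max = 0.34 × 11.5 × 0.0224 = 0.08758 kg/m.
D = 5.85²/(4π × 1270 × 0.08758²) = 0.280 m²/day.

0.280 m²/day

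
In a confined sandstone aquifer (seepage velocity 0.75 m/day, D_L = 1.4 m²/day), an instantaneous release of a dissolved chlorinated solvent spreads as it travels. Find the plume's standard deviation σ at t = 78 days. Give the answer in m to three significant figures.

Dispersive spreading gives a Gaussian with σ² = 2Dt; advection only shifts the center.
σ = √(2 × 1.4 × 78) = 14.8 m.

14.8 m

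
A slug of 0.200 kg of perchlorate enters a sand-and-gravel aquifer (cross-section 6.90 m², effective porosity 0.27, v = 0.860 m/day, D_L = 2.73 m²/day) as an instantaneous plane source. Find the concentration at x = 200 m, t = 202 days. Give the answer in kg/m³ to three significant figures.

0.000943 kg/m³

For an instantaneous plane source, C(x,t) = M/(n_e·A·√(4πDt)) · exp(−(x−vt)²/(4Dt)), with n_e·A the pore (flow) area.
Plume center vt = 0.860 × 202 = 173.72 m, so the well at 200 m is 26.28 m downgradient of the peak.
√(4πDt) = 83.25 m, giving peak height M/(n_e·A·√(4πDt)) = 0.200/(0.27 × 6.90 × 83.25) = 0.001290 kg/m³.
(x−vt)²/(4Dt) = (26.28)²/(4 × 2.73 × 202) = 0.3131; exp(−0.3131) = 0.7312.
C = 0.001290 × 0.7312 = 0.000943 kg/m³.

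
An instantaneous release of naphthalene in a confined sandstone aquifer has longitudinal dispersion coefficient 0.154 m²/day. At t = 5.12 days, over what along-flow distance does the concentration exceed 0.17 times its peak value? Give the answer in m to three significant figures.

The plume is Gaussian with σ = √(2Dt) = √(2 × 0.154 × 5.12) = 1.256 m.
C/C_peak = exp(−Δx²/(2σ²)) = 0.17 ⇒ Δx = σ·√(−2 ln 0.17) = 1.256 × 1.883 = 2.365 m.
Width = 2Δx = 4.73 m.

4.73 m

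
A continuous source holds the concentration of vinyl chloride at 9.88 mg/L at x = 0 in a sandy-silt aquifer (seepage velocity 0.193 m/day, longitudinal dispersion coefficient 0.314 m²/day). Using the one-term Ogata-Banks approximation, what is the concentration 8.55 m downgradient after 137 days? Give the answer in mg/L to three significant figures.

9.61 mg/L

For a continuous step input, C/C₀ ≈ ½·erfc((x−vt)/(2√(Dt))).
vt = 0.193 × 137 = 26.441 m and 2√(Dt) = 2√(0.314 × 137) = 13.12 m.
Argument (x−vt)/(2√(Dt)) = (8.55 − 26.441)/13.12 = -1.364; ½·erfc(-1.364) = 0.9731.
C = 9.88 × 0.9731 = 9.61 mg/L.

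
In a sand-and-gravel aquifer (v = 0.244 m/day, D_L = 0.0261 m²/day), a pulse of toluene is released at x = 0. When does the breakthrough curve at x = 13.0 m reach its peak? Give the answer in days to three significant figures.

52.8 days

For the 1D instantaneous-source solution, setting ∂C/∂t = 0 at fixed x gives v²t² + 2Dt − x² = 0, so t = (√(D² + v²x²) − D)/v².
√(D² + v²x²) = √(0.0261² + 0.244² × 13.0²) = 3.172; v² = 0.059536.
t = (3.172 − 0.0261)/0.059536 = 52.8 days (vs. the pure-advection estimate x/v = 53.3 d).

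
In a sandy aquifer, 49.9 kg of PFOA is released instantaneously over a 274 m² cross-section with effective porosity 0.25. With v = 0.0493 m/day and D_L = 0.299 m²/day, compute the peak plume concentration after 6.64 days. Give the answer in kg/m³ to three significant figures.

0.146 kg/m³

The peak of an instantaneous 1D plume sits at x = vt; there the Gaussian factor is 1 and C_max = M/(n_e·A·√(4πDt)), where n_e·A is the pore area the mass is dissolved in.
√(4πDt) = √(4π × 0.299 × 6.64) = 4.995 m, so C_max = 49.9/(0.25 × 274 × 4.995) = 0.146 kg/m³.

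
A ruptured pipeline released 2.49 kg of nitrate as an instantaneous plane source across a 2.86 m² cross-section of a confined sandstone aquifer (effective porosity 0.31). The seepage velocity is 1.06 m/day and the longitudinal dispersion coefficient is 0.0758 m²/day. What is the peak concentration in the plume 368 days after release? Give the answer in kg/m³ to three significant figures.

0.150 kg/m³

The peak of an instantaneous 1D plume sits at x = vt; there the Gaussian factor is 1 and C_max = M/(n_e·A·√(4πDt)), where n_e·A is the pore area the mass is dissolved in.
√(4πDt) = √(4π × 0.0758 × 368) = 18.72 m, so C_max = 2.49/(0.31 × 2.86 × 18.72) = 0.150 kg/m³.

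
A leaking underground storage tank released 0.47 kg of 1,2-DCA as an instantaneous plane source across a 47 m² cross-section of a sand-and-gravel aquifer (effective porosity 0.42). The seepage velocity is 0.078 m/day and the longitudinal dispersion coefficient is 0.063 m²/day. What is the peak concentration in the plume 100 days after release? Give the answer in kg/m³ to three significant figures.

The peak of an instantaneous 1D plume sits at x = vt; there the Gaussian factor is 1 and C_max = M/(n_e·A·√(4πDt)), where n_e·A is the pore area the mass is dissolved in.
√(4πDt) = √(4π × 0.063 × 100) = 8.898 m, so C_max = 0.47/(0.42 × 47 × 8.898) = 0.00268 kg/m³.

0.00268 kg/m³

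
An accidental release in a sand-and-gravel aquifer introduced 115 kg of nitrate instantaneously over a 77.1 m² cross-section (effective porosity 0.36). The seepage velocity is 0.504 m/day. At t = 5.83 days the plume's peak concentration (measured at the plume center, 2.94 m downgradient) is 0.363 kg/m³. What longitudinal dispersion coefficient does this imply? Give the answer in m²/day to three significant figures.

1.78 m²/day

At the plume center C_max = M/(n_e·A·√(4πDt)), so D = M²/(4πt·(n_e·A·C_max)²).
n_e·A·C_max = 0.36 × 77.1 × 0.363 = 10.08 kg/m.
D = 115²/(4π × 5.83 × 10.08²) = 1.78 m²/day.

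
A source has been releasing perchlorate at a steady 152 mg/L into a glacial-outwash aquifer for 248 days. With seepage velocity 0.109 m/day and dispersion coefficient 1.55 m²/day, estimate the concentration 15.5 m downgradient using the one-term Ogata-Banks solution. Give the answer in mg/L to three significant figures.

101 mg/L

For a continuous step input, C/C₀ ≈ ½·erfc((x−vt)/(2√(Dt))).
vt = 0.109 × 248 = 27.032 m and 2√(Dt) = 2√(1.55 × 248) = 39.21 m.
Argument (x−vt)/(2√(Dt)) = (15.5 − 27.032)/39.21 = -0.2941; ½·erfc(-0.2941) = 0.6613.
C = 152 × 0.6613 = 101 mg/L.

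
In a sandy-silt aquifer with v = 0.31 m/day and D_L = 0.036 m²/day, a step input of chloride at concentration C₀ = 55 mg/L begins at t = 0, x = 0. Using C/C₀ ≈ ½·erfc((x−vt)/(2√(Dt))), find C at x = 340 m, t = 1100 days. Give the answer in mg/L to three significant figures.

For a continuous step input, C/C₀ ≈ ½·erfc((x−vt)/(2√(Dt))).
vt = 0.31 × 1100 = 341 m and 2√(Dt) = 2√(0.036 × 1100) = 12.59 m.
Argument (x−vt)/(2√(Dt)) = (340 − 341)/12.59 = -0.07943; ½·erfc(-0.07943) = 0.5447.
C = 55 × 0.5447 = 30.0 mg/L.

30.0 mg/L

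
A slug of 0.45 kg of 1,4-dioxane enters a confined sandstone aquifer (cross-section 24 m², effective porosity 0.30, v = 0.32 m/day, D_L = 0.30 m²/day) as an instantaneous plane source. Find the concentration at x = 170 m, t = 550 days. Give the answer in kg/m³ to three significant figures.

0.00130 kg/m³

For an instantaneous plane source, C(x,t) = M/(n_e·A·√(4πDt)) · exp(−(x−vt)²/(4Dt)), with n_e·A the pore (flow) area.
Plume center vt = 0.32 × 550 = 176 m, so the well at 170 m is 6 m upgradient of the peak.
√(4πDt) = 45.54 m, giving peak height M/(n_e·A·√(4πDt)) = 0.45/(0.30 × 24 × 45.54) = 0.001372 kg/m³.
(x−vt)²/(4Dt) = (-6)²/(4 × 0.30 × 550) = 0.05455; exp(−0.05455) = 0.9469.
C = 0.001372 × 0.9469 = 0.00130 kg/m³.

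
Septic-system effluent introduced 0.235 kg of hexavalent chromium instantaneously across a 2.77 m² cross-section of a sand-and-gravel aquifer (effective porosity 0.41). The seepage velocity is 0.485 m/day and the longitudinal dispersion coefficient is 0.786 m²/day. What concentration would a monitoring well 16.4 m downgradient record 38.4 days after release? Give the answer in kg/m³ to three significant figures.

0.0102 kg/m³

For an instantaneous plane source, C(x,t) = M/(n_e·A·√(4πDt)) · exp(−(x−vt)²/(4Dt)), with n_e·A the pore (flow) area.
Plume center vt = 0.485 × 38.4 = 18.624 m, so the well at 16.4 m is 2.224 m upgradient of the peak.
√(4πDt) = 19.48 m, giving peak height M/(n_e·A·√(4πDt)) = 0.235/(0.41 × 2.77 × 19.48) = 0.01062 kg/m³.
(x−vt)²/(4Dt) = (-2.224)²/(4 × 0.786 × 38.4) = 0.04097; exp(−0.04097) = 0.9599.
C = 0.01062 × 0.9599 = 0.0102 kg/m³.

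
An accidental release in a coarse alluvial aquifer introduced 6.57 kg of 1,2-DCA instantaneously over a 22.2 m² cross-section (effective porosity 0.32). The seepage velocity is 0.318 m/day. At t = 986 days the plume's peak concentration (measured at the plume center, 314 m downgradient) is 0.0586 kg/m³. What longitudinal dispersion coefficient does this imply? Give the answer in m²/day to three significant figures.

0.0201 m²/day

At the plume center C_max = M/(n_e·A·√(4πDt)), so D = M²/(4πt·(n_e·A·C_max)²).
n_e·A·C_max = 0.32 × 22.2 × 0.0586 = 0.4163 kg/m.
D = 6.57²/(4π × 986 × 0.4163²) = 0.0201 m²/day.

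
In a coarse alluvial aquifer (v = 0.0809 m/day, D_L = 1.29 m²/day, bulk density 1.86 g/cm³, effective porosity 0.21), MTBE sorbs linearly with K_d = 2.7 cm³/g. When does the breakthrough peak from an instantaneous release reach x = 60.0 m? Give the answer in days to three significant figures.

14200 days

Retardation factor R = 1 + ρ_b·K_d/n = 1 + 1.86 × 2.7/0.21 = 24.91.
Sorption retards both mechanisms: v_R = v/R = 0.003248 m/day, D_R = D/R = 0.05179 m²/day.
Peak time from v_R²t² + 2D_R t − x² = 0: t = (√(D_R² + v_R²x²) − D_R)/v_R².
√(D_R² + v_R²x²) = √(0.05179² + 0.003248² × 60.0²) = 0.2016; v_R² = 1.055e-05.
t = (0.2016 − 0.05179)/1.055e-05 = 14200 days.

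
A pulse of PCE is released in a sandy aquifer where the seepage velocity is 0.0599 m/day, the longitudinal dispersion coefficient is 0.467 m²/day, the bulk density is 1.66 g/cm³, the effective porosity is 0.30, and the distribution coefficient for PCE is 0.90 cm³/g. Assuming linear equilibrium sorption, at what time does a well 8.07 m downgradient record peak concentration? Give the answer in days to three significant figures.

342 days

Retardation factor R = 1 + ρ_b·K_d/n = 1 + 1.66 × 0.90/0.30 = 5.980.
Sorption retards both mechanisms: v_R = v/R = 0.01002 m/day, D_R = D/R = 0.07809 m²/day.
Peak time from v_R²t² + 2D_R t − x² = 0: t = (√(D_R² + v_R²x²) − D_R)/v_R².
√(D_R² + v_R²x²) = √(0.07809² + 0.01002² × 8.07²) = 0.1124; v_R² = 0.0001004.
t = (0.1124 − 0.07809)/0.0001004 = 342 days.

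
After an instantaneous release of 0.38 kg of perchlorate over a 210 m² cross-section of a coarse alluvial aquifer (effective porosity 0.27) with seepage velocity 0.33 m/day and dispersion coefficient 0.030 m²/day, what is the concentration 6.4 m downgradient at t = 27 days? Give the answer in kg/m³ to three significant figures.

0.000301 kg/m³

For an instantaneous plane source, C(x,t) = M/(n_e·A·√(4πDt)) · exp(−(x−vt)²/(4Dt)), with n_e·A the pore (flow) area.
Plume center vt = 0.33 × 27 = 8.91 m, so the well at 6.4 m is 2.51 m upgradient of the peak.
√(4πDt) = 3.190 m, giving peak height M/(n_e·A·√(4πDt)) = 0.38/(0.27 × 210 × 3.190) = 0.002101 kg/m³.
(x−vt)²/(4Dt) = (-2.51)²/(4 × 0.030 × 27) = 1.944; exp(−1.944) = 0.1431.
C = 0.002101 × 0.1431 = 0.000301 kg/m³.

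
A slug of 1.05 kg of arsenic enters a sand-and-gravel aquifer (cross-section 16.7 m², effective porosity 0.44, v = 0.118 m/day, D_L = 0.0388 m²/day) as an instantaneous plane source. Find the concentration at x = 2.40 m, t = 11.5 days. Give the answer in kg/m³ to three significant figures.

For an instantaneous plane source, C(x,t) = M/(n_e·A·√(4πDt)) · exp(−(x−vt)²/(4Dt)), with n_e·A the pore (flow) area.
Plume center vt = 0.118 × 11.5 = 1.357 m, so the well at 2.40 m is 1.043 m downgradient of the peak.
√(4πDt) = 2.368 m, giving peak height M/(n_e·A·√(4πDt)) = 1.05/(0.44 × 16.7 × 2.368) = 0.06034 kg/m³.
(x−vt)²/(4Dt) = (1.043)²/(4 × 0.0388 × 11.5) = 0.6095; exp(−0.6095) = 0.5436.
C = 0.06034 × 0.5436 = 0.0328 kg/m³.

0.0328 kg/m³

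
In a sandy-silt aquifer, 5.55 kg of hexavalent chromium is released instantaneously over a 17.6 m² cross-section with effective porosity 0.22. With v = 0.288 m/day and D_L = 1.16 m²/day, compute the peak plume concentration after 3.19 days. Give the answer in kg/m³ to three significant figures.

0.210 kg/m³

The peak of an instantaneous 1D plume sits at x = vt; there the Gaussian factor is 1 and C_max = M/(n_e·A·√(4πDt)), where n_e·A is the pore area the mass is dissolved in.
√(4πDt) = √(4π × 1.16 × 3.19) = 6.819 m, so C_max = 5.55/(0.22 × 17.6 × 6.819) = 0.210 kg/m³.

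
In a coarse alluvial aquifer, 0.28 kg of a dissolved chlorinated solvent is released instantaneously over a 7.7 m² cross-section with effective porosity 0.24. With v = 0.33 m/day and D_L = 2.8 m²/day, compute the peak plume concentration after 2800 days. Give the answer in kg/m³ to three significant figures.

0.000483 kg/m³

The peak of an instantaneous 1D plume sits at x = vt; there the Gaussian factor is 1 and C_max = M/(n_e·A·√(4πDt)), where n_e·A is the pore area the mass is dissolved in.
√(4πDt) = √(4π × 2.8 × 2800) = 313.9 m, so C_max = 0.28/(0.24 × 7.7 × 313.9) = 0.000483 kg/m³.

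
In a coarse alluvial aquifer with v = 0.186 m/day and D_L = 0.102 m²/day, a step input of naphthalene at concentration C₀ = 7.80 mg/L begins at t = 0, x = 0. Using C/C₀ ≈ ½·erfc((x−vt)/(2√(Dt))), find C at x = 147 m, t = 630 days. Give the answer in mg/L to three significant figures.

For a continuous step input, C/C₀ ≈ ½·erfc((x−vt)/(2√(Dt))).
vt = 0.186 × 630 = 117.18 m and 2√(Dt) = 2√(0.102 × 630) = 16.03 m.
Argument (x−vt)/(2√(Dt)) = (147 − 117.18)/16.03 = 1.860; ½·erfc(1.860) = 0.004264.
C = 7.80 × 0.004264 = 0.0333 mg/L.

0.0333 mg/L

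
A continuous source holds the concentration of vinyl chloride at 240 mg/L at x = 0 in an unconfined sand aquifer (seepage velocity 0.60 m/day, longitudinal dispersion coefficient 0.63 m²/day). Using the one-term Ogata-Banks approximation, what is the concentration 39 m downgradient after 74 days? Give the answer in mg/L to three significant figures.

171 mg/L

For a continuous step input, C/C₀ ≈ ½·erfc((x−vt)/(2√(Dt))).
vt = 0.60 × 74 = 44.4 m and 2√(Dt) = 2√(0.63 × 74) = 13.66 m.
Argument (x−vt)/(2√(Dt)) = (39 − 44.4)/13.66 = -0.3953; ½·erfc(-0.3953) = 0.7119.
C = 240 × 0.7119 = 171 mg/L.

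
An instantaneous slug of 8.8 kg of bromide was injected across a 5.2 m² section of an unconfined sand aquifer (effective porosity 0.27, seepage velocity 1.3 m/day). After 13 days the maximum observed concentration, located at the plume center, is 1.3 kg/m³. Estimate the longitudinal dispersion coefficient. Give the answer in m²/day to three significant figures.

0.142 m²/day

At the plume center C_max = M/(n_e·A·√(4πDt)), so D = M²/(4πt·(n_e·A·C_max)²).
n_e·A·C_max = 0.27 × 5.2 × 1.3 = 1.825 kg/m.
D = 8.8²/(4π × 13 × 1.825²) = 0.142 m²/day.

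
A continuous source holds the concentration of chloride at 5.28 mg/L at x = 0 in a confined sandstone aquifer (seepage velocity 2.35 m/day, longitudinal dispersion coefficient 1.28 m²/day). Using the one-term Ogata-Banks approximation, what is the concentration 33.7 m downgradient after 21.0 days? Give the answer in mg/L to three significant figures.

5.19 mg/L

For a continuous step input, C/C₀ ≈ ½·erfc((x−vt)/(2√(Dt))).
vt = 2.35 × 21.0 = 49.35 m and 2√(Dt) = 2√(1.28 × 21.0) = 10.37 m.
Argument (x−vt)/(2√(Dt)) = (33.7 − 49.35)/10.37 = -1.509; ½·erfc(-1.509) = 0.9836.
C = 5.28 × 0.9836 = 5.19 mg/L.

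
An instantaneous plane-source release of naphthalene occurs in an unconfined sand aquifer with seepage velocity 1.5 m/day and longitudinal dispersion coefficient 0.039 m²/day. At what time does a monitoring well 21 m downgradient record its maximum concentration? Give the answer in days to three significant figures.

14.0 days

For the 1D instantaneous-source solution, setting ∂C/∂t = 0 at fixed x gives v²t² + 2Dt − x² = 0, so t = (√(D² + v²x²) − D)/v².
√(D² + v²x²) = √(0.039² + 1.5² × 21²) = 31.50; v² = 2.25.
t = (31.50 − 0.039)/2.25 = 14.0 days (vs. the pure-advection estimate x/v = 14.0 d).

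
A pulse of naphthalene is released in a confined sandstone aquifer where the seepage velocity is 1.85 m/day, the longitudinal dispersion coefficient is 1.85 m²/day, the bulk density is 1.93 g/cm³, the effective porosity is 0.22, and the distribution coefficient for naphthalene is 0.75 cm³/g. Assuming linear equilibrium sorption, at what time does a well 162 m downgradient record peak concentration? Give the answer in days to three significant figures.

660 days

Retardation factor R = 1 + ρ_b·K_d/n = 1 + 1.93 × 0.75/0.22 = 7.580.
Sorption retards both mechanisms: v_R = v/R = 0.2441 m/day, D_R = D/R = 0.2441 m²/day.
Peak time from v_R²t² + 2D_R t − x² = 0: t = (√(D_R² + v_R²x²) − D_R)/v_R².
√(D_R² + v_R²x²) = √(0.2441² + 0.2441² × 162²) = 39.54; v_R² = 0.05958.
t = (39.54 − 0.2441)/0.05958 = 660 days.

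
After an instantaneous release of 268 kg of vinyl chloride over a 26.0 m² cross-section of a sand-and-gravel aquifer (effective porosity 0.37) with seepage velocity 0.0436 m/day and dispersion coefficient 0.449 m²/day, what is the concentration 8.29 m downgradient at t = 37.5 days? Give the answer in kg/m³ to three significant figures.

0.992 kg/m³

For an instantaneous plane source, C(x,t) = M/(n_e·A·√(4πDt)) · exp(−(x−vt)²/(4Dt)), with n_e·A the pore (flow) area.
Plume center vt = 0.0436 × 37.5 = 1.635 m, so the well at 8.29 m is 6.655 m downgradient of the peak.
√(4πDt) = 14.55 m, giving peak height M/(n_e·A·√(4πDt)) = 268/(0.37 × 26.0 × 14.55) = 1.915 kg/m³.
(x−vt)²/(4Dt) = (6.655)²/(4 × 0.449 × 37.5) = 0.6576; exp(−0.6576) = 0.5181.
C = 1.915 × 0.5181 = 0.992 kg/m³.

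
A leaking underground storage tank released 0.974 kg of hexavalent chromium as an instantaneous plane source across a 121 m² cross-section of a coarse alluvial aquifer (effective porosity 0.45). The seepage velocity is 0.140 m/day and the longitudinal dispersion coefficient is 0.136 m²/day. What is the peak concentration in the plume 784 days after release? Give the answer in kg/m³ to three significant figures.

0.000489 kg/m³

The peak of an instantaneous 1D plume sits at x = vt; there the Gaussian factor is 1 and C_max = M/(n_e·A·√(4πDt)), where n_e·A is the pore area the mass is dissolved in.
√(4πDt) = √(4π × 0.136 × 784) = 36.60 m, so C_max = 0.974/(0.45 × 121 × 36.60) = 0.000489 kg/m³.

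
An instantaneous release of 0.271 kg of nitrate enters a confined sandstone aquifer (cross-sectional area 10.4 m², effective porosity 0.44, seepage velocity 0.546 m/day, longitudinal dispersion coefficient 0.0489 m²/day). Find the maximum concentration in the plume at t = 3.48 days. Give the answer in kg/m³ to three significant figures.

The peak of an instantaneous 1D plume sits at x = vt; there the Gaussian factor is 1 and C_max = M/(n_e·A·√(4πDt)), where n_e·A is the pore area the mass is dissolved in.
√(4πDt) = √(4π × 0.0489 × 3.48) = 1.462 m, so C_max = 0.271/(0.44 × 10.4 × 1.462) = 0.0405 kg/m³.

0.0405 kg/m³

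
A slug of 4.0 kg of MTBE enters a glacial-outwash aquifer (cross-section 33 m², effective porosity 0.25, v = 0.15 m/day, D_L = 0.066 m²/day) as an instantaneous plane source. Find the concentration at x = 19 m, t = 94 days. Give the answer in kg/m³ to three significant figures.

0.0209 kg/m³

For an instantaneous plane source, C(x,t) = M/(n_e·A·√(4πDt)) · exp(−(x−vt)²/(4Dt)), with n_e·A the pore (flow) area.
Plume center vt = 0.15 × 94 = 14.1 m, so the well at 19 m is 4.9 m downgradient of the peak.
√(4πDt) = 8.830 m, giving peak height M/(n_e·A·√(4πDt)) = 4.0/(0.25 × 33 × 8.830) = 0.05491 kg/m³.
(x−vt)²/(4Dt) = (4.9)²/(4 × 0.066 × 94) = 0.9675; exp(−0.9675) = 0.3800.
C = 0.05491 × 0.3800 = 0.0209 kg/m³.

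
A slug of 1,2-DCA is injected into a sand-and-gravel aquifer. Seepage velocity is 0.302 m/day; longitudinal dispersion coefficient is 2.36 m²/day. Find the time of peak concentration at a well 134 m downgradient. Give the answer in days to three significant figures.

419 days

For the 1D instantaneous-source solution, setting ∂C/∂t = 0 at fixed x gives v²t² + 2Dt − x² = 0, so t = (√(D² + v²x²) − D)/v².
√(D² + v²x²) = √(2.36² + 0.302² × 134²) = 40.54; v² = 0.091204.
t = (40.54 − 2.36)/0.091204 = 419 days (vs. the pure-advection estimate x/v = 444 d).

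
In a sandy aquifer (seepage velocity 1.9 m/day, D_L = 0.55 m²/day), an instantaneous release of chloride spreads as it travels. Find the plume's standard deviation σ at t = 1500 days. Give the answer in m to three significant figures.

Dispersive spreading gives a Gaussian with σ² = 2Dt; advection only shifts the center.
σ = √(2 × 0.55 × 1500) = 40.6 m.

40.6 m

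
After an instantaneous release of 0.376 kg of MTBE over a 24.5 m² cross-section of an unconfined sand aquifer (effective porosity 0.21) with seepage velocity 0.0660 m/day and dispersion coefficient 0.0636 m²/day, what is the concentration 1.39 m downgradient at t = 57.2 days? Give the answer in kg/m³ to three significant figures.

0.00731 kg/m³

For an instantaneous plane source, C(x,t) = M/(n_e·A·√(4πDt)) · exp(−(x−vt)²/(4Dt)), with n_e·A the pore (flow) area.
Plume center vt = 0.0660 × 57.2 = 3.7752 m, so the well at 1.39 m is 2.3852 m upgradient of the peak.
√(4πDt) = 6.761 m, giving peak height M/(n_e·A·√(4πDt)) = 0.376/(0.21 × 24.5 × 6.761) = 0.01081 kg/m³.
(x−vt)²/(4Dt) = (-2.3852)²/(4 × 0.0636 × 57.2) = 0.3910; exp(−0.3910) = 0.6764.
C = 0.01081 × 0.6764 = 0.00731 kg/m³.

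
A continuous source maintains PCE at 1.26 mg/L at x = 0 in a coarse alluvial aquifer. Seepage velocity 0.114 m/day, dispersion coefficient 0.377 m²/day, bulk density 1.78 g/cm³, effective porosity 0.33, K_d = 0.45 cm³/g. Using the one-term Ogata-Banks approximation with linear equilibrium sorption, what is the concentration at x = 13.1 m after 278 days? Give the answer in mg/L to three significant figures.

0.392 mg/L

Retardation factor R = 1 + ρ_b·K_d/n = 1 + 1.78 × 0.45/0.33 = 3.427.
Sorption retards both mechanisms: v_R = v/R = 0.03327 m/day, D_R = D/R = 0.1100 m²/day.
v_R·t = 0.03327 × 278 = 9.24906 m; 2√(D_R t) = 11.06 m; argument = (13.1 − 9.24906)/11.06 = 0.3482.
C = C₀ × ½·erfc(0.3482) = 1.26 × 0.3112 = 0.392 mg/L.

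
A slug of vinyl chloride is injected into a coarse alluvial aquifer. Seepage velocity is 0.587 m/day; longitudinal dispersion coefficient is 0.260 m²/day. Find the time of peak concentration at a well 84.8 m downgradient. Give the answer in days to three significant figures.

144 days

For the 1D instantaneous-source solution, setting ∂C/∂t = 0 at fixed x gives v²t² + 2Dt − x² = 0, so t = (√(D² + v²x²) − D)/v².
√(D² + v²x²) = √(0.260² + 0.587² × 84.8²) = 49.78; v² = 0.344569.
t = (49.78 − 0.260)/0.344569 = 144 days (vs. the pure-advection estimate x/v = 144 d).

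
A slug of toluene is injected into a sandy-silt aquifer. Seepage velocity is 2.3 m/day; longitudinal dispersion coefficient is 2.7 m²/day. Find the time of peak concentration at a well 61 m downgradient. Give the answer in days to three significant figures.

For the 1D instantaneous-source solution, setting ∂C/∂t = 0 at fixed x gives v²t² + 2Dt − x² = 0, so t = (√(D² + v²x²) − D)/v².
√(D² + v²x²) = √(2.7² + 2.3² × 61²) = 140.3; v² = 5.29.
t = (140.3 − 2.7)/5.29 = 26.0 days (vs. the pure-advection estimate x/v = 26.5 d).

26.0 days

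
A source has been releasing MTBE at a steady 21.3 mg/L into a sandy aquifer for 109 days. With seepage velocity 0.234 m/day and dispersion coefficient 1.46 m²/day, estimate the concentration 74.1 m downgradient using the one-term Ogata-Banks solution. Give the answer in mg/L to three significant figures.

For a continuous step input, C/C₀ ≈ ½·erfc((x−vt)/(2√(Dt))).
vt = 0.234 × 109 = 25.506 m and 2√(Dt) = 2√(1.46 × 109) = 25.23 m.
Argument (x−vt)/(2√(Dt)) = (74.1 − 25.506)/25.23 = 1.926; ½·erfc(1.926) = 0.003227.
C = 21.3 × 0.003227 = 0.0687 mg/L.

0.0687 mg/L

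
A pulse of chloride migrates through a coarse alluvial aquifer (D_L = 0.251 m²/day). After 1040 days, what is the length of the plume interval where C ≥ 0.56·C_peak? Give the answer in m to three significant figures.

The plume is Gaussian with σ = √(2Dt) = √(2 × 0.251 × 1040) = 22.85 m.
C/C_peak = exp(−Δx²/(2σ²)) = 0.56 ⇒ Δx = σ·√(−2 ln 0.56) = 22.85 × 1.077 = 24.61 m.
Width = 2Δx = 49.2 m.

49.2 m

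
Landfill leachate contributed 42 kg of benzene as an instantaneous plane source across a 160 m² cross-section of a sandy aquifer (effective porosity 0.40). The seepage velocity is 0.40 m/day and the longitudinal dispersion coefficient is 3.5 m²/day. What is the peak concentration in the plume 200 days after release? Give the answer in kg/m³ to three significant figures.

0.00700 kg/m³

The peak of an instantaneous 1D plume sits at x = vt; there the Gaussian factor is 1 and C_max = M/(n_e·A·√(4πDt)), where n_e·A is the pore area the mass is dissolved in.
√(4πDt) = √(4π × 3.5 × 200) = 93.79 m, so C_max = 42/(0.40 × 160 × 93.79) = 0.00700 kg/m³.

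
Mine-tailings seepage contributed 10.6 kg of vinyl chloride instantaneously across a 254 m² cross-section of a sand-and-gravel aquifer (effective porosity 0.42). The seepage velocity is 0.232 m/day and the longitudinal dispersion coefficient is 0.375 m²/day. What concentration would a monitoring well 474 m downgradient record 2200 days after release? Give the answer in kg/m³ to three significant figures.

For an instantaneous plane source, C(x,t) = M/(n_e·A·√(4πDt)) · exp(−(x−vt)²/(4Dt)), with n_e·A the pore (flow) area.
Plume center vt = 0.232 × 2200 = 510.4 m, so the well at 474 m is 36.4 m upgradient of the peak.
√(4πDt) = 101.8 m, giving peak height M/(n_e·A·√(4πDt)) = 10.6/(0.42 × 254 × 101.8) = 0.0009761 kg/m³.
(x−vt)²/(4Dt) = (-36.4)²/(4 × 0.375 × 2200) = 0.4015; exp(−0.4015) = 0.6693.
C = 0.0009761 × 0.6693 = 0.000653 kg/m³.

0.000653 kg/m³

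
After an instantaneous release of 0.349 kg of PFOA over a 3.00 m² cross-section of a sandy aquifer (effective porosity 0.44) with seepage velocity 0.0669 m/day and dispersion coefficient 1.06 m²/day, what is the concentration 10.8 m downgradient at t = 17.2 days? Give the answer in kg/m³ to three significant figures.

0.00487 kg/m³

For an instantaneous plane source, C(x,t) = M/(n_e·A·√(4πDt)) · exp(−(x−vt)²/(4Dt)), with n_e·A the pore (flow) area.
Plume center vt = 0.0669 × 17.2 = 1.15068 m, so the well at 10.8 m is 9.64932 m downgradient of the peak.
√(4πDt) = 15.14 m, giving peak height M/(n_e·A·√(4πDt)) = 0.349/(0.44 × 3.00 × 15.14) = 0.01746 kg/m³.
(x−vt)²/(4Dt) = (9.64932)²/(4 × 1.06 × 17.2) = 1.277; exp(−1.277) = 0.2789.
C = 0.01746 × 0.2789 = 0.00487 kg/m³.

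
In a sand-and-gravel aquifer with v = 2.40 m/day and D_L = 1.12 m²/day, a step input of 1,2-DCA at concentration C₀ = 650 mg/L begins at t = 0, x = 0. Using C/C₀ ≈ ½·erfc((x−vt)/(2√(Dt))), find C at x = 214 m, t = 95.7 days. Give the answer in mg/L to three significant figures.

558 mg/L

For a continuous step input, C/C₀ ≈ ½·erfc((x−vt)/(2√(Dt))).
vt = 2.40 × 95.7 = 229.68 m and 2√(Dt) = 2√(1.12 × 95.7) = 20.71 m.
Argument (x−vt)/(2√(Dt)) = (214 − 229.68)/20.71 = -0.7571; ½·erfc(-0.7571) = 0.8578.
C = 650 × 0.8578 = 558 mg/L.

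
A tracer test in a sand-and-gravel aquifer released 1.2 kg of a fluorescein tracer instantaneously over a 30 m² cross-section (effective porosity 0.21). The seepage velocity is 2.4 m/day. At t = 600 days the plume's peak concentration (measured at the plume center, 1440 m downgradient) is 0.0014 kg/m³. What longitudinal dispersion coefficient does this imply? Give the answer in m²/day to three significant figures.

At the plume center C_max = M/(n_e·A·√(4πDt)), so D = M²/(4πt·(n_e·A·C_max)²).
n_e·A·C_max = 0.21 × 30 × 0.0014 = 0.008820 kg/m.
D = 1.2²/(4π × 600 × 0.008820²) = 2.46 m²/day.

2.46 m²/day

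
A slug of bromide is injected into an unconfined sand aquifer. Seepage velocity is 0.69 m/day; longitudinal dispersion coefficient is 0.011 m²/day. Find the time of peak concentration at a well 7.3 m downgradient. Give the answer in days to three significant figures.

For the 1D instantaneous-source solution, setting ∂C/∂t = 0 at fixed x gives v²t² + 2Dt − x² = 0, so t = (√(D² + v²x²) − D)/v².
√(D² + v²x²) = √(0.011² + 0.69² × 7.3²) = 5.037; v² = 0.4761.
t = (5.037 − 0.011)/0.4761 = 10.6 days (vs. the pure-advection estimate x/v = 10.6 d).

10.6 days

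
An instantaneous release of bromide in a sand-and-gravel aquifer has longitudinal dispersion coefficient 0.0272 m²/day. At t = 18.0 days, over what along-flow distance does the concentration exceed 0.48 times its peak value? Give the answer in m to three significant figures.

The plume is Gaussian with σ = √(2Dt) = √(2 × 0.0272 × 18.0) = 0.9895 m.
C/C_peak = exp(−Δx²/(2σ²)) = 0.48 ⇒ Δx = σ·√(−2 ln 0.48) = 0.9895 × 1.212 = 1.199 m.
Width = 2Δx = 2.40 m.

2.40 m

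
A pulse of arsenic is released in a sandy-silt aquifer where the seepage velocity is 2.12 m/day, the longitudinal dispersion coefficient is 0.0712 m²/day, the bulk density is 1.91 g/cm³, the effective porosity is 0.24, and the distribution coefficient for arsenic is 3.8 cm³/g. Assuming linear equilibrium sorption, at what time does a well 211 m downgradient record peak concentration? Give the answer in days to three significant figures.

Retardation factor R = 1 + ρ_b·K_d/n = 1 + 1.91 × 3.8/0.24 = 31.24.
Sorption retards both mechanisms: v_R = v/R = 0.06786 m/day, D_R = D/R = 0.002279 m²/day.
Peak time from v_R²t² + 2D_R t − x² = 0: t = (√(D_R² + v_R²x²) − D_R)/v_R².
√(D_R² + v_R²x²) = √(0.002279² + 0.06786² × 211²) = 14.32; v_R² = 0.004605.
t = (14.32 − 0.002279)/0.004605 = 3110 days.

3110 days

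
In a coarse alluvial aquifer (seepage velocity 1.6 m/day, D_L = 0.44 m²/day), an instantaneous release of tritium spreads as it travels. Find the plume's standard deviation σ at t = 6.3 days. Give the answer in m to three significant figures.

2.35 m

Dispersive spreading gives a Gaussian with σ² = 2Dt; advection only shifts the center.
σ = √(2 × 0.44 × 6.3) = 2.35 m.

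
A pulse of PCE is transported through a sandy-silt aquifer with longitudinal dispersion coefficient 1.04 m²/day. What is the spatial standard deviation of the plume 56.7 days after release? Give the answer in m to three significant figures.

10.9 m

Dispersive spreading gives a Gaussian with σ² = 2Dt; advection only shifts the center.
σ = √(2 × 1.04 × 56.7) = 10.9 m.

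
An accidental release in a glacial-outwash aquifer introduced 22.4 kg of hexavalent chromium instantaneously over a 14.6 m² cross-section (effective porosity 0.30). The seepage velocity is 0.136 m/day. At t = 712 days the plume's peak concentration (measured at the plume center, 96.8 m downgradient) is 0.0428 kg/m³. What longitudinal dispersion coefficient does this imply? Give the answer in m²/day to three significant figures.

At the plume center C_max = M/(n_e·A·√(4πDt)), so D = M²/(4πt·(n_e·A·C_max)²).
n_e·A·C_max = 0.30 × 14.6 × 0.0428 = 0.1875 kg/m.
D = 22.4²/(4π × 712 × 0.1875²) = 1.60 m²/day.

1.60 m²/day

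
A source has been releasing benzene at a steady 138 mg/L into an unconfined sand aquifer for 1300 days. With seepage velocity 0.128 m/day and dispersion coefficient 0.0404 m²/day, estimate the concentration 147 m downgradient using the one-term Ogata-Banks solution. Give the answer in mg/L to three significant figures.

134 mg/L

For a continuous step input, C/C₀ ≈ ½·erfc((x−vt)/(2√(Dt))).
vt = 0.128 × 1300 = 166.4 m and 2√(Dt) = 2√(0.0404 × 1300) = 14.49 m.
Argument (x−vt)/(2√(Dt)) = (147 − 166.4)/14.49 = -1.339; ½·erfc(-1.339) = 0.9709.
C = 138 × 0.9709 = 134 mg/L.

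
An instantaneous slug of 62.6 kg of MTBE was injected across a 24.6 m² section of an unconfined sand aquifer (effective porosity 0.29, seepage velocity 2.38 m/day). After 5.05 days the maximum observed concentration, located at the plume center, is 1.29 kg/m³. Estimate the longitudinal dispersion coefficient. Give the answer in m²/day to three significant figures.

0.729 m²/day

At the plume center C_max = M/(n_e·A·√(4πDt)), so D = M²/(4πt·(n_e·A·C_max)²).
n_e·A·C_max = 0.29 × 24.6 × 1.29 = 9.203 kg/m.
D = 62.6²/(4π × 5.05 × 9.203²) = 0.729 m²/day.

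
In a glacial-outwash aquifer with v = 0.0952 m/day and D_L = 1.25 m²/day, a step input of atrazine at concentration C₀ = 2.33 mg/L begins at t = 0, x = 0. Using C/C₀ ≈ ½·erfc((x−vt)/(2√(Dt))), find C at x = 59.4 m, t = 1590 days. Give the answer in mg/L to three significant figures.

For a continuous step input, C/C₀ ≈ ½·erfc((x−vt)/(2√(Dt))).
vt = 0.0952 × 1590 = 151.368 m and 2√(Dt) = 2√(1.25 × 1590) = 89.16 m.
Argument (x−vt)/(2√(Dt)) = (59.4 − 151.368)/89.16 = -1.031; ½·erfc(-1.031) = 0.9276.
C = 2.33 × 0.9276 = 2.16 mg/L.

2.16 mg/L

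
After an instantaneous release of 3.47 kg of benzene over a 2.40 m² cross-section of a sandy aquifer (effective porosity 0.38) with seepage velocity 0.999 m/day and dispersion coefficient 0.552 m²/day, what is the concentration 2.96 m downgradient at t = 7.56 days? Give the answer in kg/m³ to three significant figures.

For an instantaneous plane source, C(x,t) = M/(n_e·A·√(4πDt)) · exp(−(x−vt)²/(4Dt)), with n_e·A the pore (flow) area.
Plume center vt = 0.999 × 7.56 = 7.55244 m, so the well at 2.96 m is 4.59244 m upgradient of the peak.
√(4πDt) = 7.242 m, giving peak height M/(n_e·A·√(4πDt)) = 3.47/(0.38 × 2.40 × 7.242) = 0.5254 kg/m³.
(x−vt)²/(4Dt) = (-4.59244)²/(4 × 0.552 × 7.56) = 1.263; exp(−1.263) = 0.2828.
C = 0.5254 × 0.2828 = 0.149 kg/m³.

0.149 kg/m³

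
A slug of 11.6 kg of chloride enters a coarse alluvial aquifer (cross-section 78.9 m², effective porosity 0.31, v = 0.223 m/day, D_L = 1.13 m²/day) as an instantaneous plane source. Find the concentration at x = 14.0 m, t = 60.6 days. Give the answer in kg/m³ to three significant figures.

For an instantaneous plane source, C(x,t) = M/(n_e·A·√(4πDt)) · exp(−(x−vt)²/(4Dt)), with n_e·A the pore (flow) area.
Plume center vt = 0.223 × 60.6 = 13.5138 m, so the well at 14.0 m is 0.4862 m downgradient of the peak.
√(4πDt) = 29.33 m, giving peak height M/(n_e·A·√(4πDt)) = 11.6/(0.31 × 78.9 × 29.33) = 0.01617 kg/m³.
(x−vt)²/(4Dt) = (0.4862)²/(4 × 1.13 × 60.6) = 0.0008630; exp(−0.0008630) = 0.9991.
C = 0.01617 × 0.9991 = 0.0162 kg/m³.

0.0162 kg/m³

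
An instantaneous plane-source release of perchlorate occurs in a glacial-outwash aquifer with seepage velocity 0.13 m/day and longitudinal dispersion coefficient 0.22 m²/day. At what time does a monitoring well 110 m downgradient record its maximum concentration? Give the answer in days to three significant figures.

833 days

For the 1D instantaneous-source solution, setting ∂C/∂t = 0 at fixed x gives v²t² + 2Dt − x² = 0, so t = (√(D² + v²x²) − D)/v².
√(D² + v²x²) = √(0.22² + 0.13² × 110²) = 14.30; v² = 0.0169.
t = (14.30 − 0.22)/0.0169 = 833 days (vs. the pure-advection estimate x/v = 846 d).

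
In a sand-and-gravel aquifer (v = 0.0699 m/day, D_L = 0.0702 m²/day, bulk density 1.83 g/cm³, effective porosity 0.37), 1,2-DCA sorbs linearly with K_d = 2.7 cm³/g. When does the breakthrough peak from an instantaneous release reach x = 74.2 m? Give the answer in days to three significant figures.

Retardation factor R = 1 + ρ_b·K_d/n = 1 + 1.83 × 2.7/0.37 = 14.35.
Sorption retards both mechanisms: v_R = v/R = 0.004871 m/day, D_R = D/R = 0.004892 m²/day.
Peak time from v_R²t² + 2D_R t − x² = 0: t = (√(D_R² + v_R²x²) − D_R)/v_R².
√(D_R² + v_R²x²) = √(0.004892² + 0.004871² × 74.2²) = 0.3615; v_R² = 2.373e-05.
t = (0.3615 − 0.004892)/2.373e-05 = 15000 days.

15000 days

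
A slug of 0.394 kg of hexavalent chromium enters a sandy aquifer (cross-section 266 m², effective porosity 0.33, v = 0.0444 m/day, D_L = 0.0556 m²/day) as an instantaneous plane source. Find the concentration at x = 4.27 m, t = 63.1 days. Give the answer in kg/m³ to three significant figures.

For an instantaneous plane source, C(x,t) = M/(n_e·A·√(4πDt)) · exp(−(x−vt)²/(4Dt)), with n_e·A the pore (flow) area.
Plume center vt = 0.0444 × 63.1 = 2.80164 m, so the well at 4.27 m is 1.46836 m downgradient of the peak.
√(4πDt) = 6.640 m, giving peak height M/(n_e·A·√(4πDt)) = 0.394/(0.33 × 266 × 6.640) = 0.0006760 kg/m³.
(x−vt)²/(4Dt) = (1.46836)²/(4 × 0.0556 × 63.1) = 0.1536; exp(−0.1536) = 0.8576.
C = 0.0006760 × 0.8576 = 0.000580 kg/m³.

0.000580 kg/m³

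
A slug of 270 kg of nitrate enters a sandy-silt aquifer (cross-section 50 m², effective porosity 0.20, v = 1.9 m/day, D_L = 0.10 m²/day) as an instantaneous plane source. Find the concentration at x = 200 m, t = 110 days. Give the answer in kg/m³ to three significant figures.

For an instantaneous plane source, C(x,t) = M/(n_e·A·√(4πDt)) · exp(−(x−vt)²/(4Dt)), with n_e·A the pore (flow) area.
Plume center vt = 1.9 × 110 = 209 m, so the well at 200 m is 9 m upgradient of the peak.
√(4πDt) = 11.76 m, giving peak height M/(n_e·A·√(4πDt)) = 270/(0.20 × 50 × 11.76) = 2.296 kg/m³.
(x−vt)²/(4Dt) = (-9)²/(4 × 0.10 × 110) = 1.841; exp(−1.841) = 0.1587.
C = 2.296 × 0.1587 = 0.364 kg/m³.

0.364 kg/m³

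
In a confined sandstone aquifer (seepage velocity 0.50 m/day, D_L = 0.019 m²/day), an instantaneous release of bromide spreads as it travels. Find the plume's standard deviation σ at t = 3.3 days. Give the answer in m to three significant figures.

0.354 m

Dispersive spreading gives a Gaussian with σ² = 2Dt; advection only shifts the center.
σ = √(2 × 0.019 × 3.3) = 0.354 m.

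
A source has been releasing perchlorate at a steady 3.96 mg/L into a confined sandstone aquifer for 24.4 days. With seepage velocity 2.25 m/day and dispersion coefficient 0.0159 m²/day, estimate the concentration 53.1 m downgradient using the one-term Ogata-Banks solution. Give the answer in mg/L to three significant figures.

For a continuous step input, C/C₀ ≈ ½·erfc((x−vt)/(2√(Dt))).
vt = 2.25 × 24.4 = 54.9 m and 2√(Dt) = 2√(0.0159 × 24.4) = 1.246 m.
Argument (x−vt)/(2√(Dt)) = (53.1 − 54.9)/1.246 = -1.445; ½·erfc(-1.445) = 0.9795.
C = 3.96 × 0.9795 = 3.88 mg/L.

3.88 mg/L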